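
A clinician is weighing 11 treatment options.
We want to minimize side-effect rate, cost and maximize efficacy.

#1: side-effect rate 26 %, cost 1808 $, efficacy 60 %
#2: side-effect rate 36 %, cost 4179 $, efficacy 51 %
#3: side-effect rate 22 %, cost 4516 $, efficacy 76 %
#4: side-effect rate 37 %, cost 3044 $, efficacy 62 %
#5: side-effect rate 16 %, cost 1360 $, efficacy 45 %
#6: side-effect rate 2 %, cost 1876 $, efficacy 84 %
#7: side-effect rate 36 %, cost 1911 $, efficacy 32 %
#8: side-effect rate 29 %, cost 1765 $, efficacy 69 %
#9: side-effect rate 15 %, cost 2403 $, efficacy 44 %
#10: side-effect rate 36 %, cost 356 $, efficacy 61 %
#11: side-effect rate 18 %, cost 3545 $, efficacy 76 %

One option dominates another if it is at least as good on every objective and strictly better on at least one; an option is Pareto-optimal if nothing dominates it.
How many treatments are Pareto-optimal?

#1: not dominated.
#2: dominated by #1 (side-effect rate 26≤36, cost 1808≤4179, efficacy 60≥51).
#3: dominated by #6 (side-effect rate 2≤22, cost 1876≤4516, efficacy 84≥76).
#4: dominated by #6 (side-effect rate 2≤37, cost 1876≤3044, efficacy 84≥62).
#5: not dominated.
#6: not dominated (best side-effect rate).
#7: dominated by #1 (side-effect rate 26≤36, cost 1808≤1911, efficacy 60≥32).
#8: not dominated.
#9: dominated by #6 (side-effect rate 2≤15, cost 1876≤2403, efficacy 84≥44).
#10: not dominated (best cost).
#11: dominated by #6 (side-effect rate 2≤18, cost 1876≤3545, efficacy 84≥76).
Pareto-optimal: #1, #5, #6, #8, #10 → 5.

5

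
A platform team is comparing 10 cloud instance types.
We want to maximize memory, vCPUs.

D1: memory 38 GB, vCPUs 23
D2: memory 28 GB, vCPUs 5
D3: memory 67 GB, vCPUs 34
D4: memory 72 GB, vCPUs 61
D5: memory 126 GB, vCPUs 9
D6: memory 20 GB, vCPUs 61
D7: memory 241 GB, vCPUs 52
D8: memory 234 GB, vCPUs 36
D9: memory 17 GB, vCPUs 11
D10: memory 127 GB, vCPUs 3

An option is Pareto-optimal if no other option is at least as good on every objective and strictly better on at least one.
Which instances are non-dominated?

D4, D7

D1: dominated by D3 (memory 67≥38, vCPUs 34≥23).
D2: dominated by D1 (memory 38≥28, vCPUs 23≥5).
D3: dominated by D4 (memory 72≥67, vCPUs 61≥34).
D4: not dominated.
D5: dominated by D7 (memory 241≥126, vCPUs 52≥9).
D6: dominated by D4 (memory 72≥20, vCPUs 61≥61).
D7: not dominated (best memory).
D8: dominated by D7 (memory 241≥234, vCPUs 52≥36).
D9: dominated by D1 (memory 38≥17, vCPUs 23≥11).
D10: dominated by D7 (memory 241≥127, vCPUs 52≥3).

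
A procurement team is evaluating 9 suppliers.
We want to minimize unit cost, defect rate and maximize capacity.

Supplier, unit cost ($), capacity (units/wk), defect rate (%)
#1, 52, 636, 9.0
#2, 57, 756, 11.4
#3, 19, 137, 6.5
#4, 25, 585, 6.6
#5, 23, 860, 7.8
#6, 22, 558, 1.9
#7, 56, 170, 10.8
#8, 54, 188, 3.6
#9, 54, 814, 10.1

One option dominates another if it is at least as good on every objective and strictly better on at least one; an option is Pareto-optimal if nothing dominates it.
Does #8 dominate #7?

Yes

#8 vs #7: unit cost 54≤56, capacity 188≥170, defect rate 3.6≤10.8 — #8 is at least as good on every objective with at least one strict improvement.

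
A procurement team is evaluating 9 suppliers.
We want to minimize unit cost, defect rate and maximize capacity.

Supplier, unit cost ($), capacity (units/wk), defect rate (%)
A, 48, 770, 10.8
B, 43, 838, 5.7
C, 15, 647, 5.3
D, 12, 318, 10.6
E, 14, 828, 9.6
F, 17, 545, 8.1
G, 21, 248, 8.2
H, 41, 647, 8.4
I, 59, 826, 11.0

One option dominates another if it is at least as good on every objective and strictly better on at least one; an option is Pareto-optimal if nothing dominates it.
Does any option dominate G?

Yes

C vs G: unit cost 15≤21, capacity 647≥248, defect rate 5.3≤8.2 — C is at least as good on every objective and strictly better on at least one, so C dominates G.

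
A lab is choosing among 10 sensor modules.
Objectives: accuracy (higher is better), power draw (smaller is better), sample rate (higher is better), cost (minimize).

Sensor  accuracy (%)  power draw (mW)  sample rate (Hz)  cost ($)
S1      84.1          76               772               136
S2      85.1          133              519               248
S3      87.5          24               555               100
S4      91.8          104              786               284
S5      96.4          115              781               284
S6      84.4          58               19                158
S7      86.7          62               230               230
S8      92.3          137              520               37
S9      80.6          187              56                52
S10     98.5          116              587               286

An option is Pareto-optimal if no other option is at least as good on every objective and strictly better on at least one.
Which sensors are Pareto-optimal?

S1: not dominated.
S2: dominated by S3 (accuracy 87.5≥85.1, power draw 24≤133, sample rate 555≥519, cost 100≤248).
S3: not dominated (best power draw).
S4: not dominated (best sample rate).
S5: not dominated.
S6: dominated by S3 (accuracy 87.5≥84.4, power draw 24≤58, sample rate 555≥19, cost 100≤158).
S7: dominated by S3 (accuracy 87.5≥86.7, power draw 24≤62, sample rate 555≥230, cost 100≤230).
S8: not dominated (best cost).
S9: dominated by S8 (accuracy 92.3≥80.6, power draw 137≤187, sample rate 520≥56, cost 37≤52).
S10: not dominated (best accuracy).

S1, S3, S4, S5, S8, S10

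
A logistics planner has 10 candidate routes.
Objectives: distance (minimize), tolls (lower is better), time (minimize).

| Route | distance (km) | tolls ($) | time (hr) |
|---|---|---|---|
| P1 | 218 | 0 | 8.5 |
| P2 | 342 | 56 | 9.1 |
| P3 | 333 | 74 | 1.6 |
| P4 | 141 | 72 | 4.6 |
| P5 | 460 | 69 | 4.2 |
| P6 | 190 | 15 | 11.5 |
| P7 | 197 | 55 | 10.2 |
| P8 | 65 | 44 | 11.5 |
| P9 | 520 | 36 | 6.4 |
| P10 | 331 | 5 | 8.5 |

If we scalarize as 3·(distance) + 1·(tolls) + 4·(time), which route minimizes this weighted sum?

P1: 3·218 + 1·0 + 4·8.5 = 688.0
P2: 3·342 + 1·56 + 4·9.1 = 1118.4
P3: 3·333 + 1·74 + 4·1.6 = 1079.4
P4: 3·141 + 1·72 + 4·4.6 = 513.4
P5: 3·460 + 1·69 + 4·4.2 = 1465.8
P6: 3·190 + 1·15 + 4·11.5 = 631.0
P7: 3·197 + 1·55 + 4·10.2 = 686.8
P8: 3·65 + 1·44 + 4·11.5 = 285.0
P9: 3·520 + 1·36 + 4·6.4 = 1621.6
P10: 3·331 + 1·5 + 4·8.5 = 1032.0
Lowest: P8 at 285.0.

P8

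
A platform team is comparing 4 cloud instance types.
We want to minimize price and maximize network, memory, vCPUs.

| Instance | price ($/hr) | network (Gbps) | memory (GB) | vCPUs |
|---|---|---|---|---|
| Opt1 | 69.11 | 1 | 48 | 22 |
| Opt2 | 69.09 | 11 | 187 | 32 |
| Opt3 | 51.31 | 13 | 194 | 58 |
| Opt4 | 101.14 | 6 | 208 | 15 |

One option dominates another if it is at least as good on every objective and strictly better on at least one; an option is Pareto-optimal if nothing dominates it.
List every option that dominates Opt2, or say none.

Opt3: price 51.31≤69.09, network 13≥11, memory 194≥187, vCPUs 58≥32 — dominates Opt2.
Others (Opt1, Opt4) are each worse than Opt2 on at least one objective.

Opt3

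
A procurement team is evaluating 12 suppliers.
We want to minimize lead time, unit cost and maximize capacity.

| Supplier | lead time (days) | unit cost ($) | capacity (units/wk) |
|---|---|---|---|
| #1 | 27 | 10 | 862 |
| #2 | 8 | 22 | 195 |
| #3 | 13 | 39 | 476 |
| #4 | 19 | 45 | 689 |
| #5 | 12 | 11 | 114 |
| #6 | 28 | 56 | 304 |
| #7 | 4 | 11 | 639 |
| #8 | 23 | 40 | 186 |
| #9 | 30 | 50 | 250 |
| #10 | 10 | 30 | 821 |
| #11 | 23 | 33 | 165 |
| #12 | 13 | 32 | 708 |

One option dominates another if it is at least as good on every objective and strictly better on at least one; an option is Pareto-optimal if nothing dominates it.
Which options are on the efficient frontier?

#1: not dominated (best unit cost).
#2: dominated by #7 (lead time 4≤8, unit cost 11≤22, capacity 639≥195).
#3: dominated by #7 (lead time 4≤13, unit cost 11≤39, capacity 639≥476).
#4: dominated by #10 (lead time 10≤19, unit cost 30≤45, capacity 821≥689).
#5: dominated by #7 (lead time 4≤12, unit cost 11≤11, capacity 639≥114).
#6: dominated by #1 (lead time 27≤28, unit cost 10≤56, capacity 862≥304).
#7: not dominated (best lead time).
#8: dominated by #2 (lead time 8≤23, unit cost 22≤40, capacity 195≥186).
#9: dominated by #1 (lead time 27≤30, unit cost 10≤50, capacity 862≥250).
#10: not dominated.
#11: dominated by #2 (lead time 8≤23, unit cost 22≤33, capacity 195≥165).
#12: dominated by #10 (lead time 10≤13, unit cost 30≤32, capacity 821≥708).

#1, #7, #10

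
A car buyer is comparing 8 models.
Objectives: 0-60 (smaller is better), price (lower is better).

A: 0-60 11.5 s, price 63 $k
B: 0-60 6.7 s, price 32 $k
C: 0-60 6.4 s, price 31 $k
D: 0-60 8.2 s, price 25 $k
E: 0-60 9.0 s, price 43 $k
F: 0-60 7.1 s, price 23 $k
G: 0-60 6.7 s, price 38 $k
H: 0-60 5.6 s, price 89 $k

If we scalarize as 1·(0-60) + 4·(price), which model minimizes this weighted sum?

A: 1·11.5 + 4·63 = 263.5
B: 1·6.7 + 4·32 = 134.7
C: 1·6.4 + 4·31 = 130.4
D: 1·8.2 + 4·25 = 108.2
E: 1·9.0 + 4·43 = 181.0
F: 1·7.1 + 4·23 = 99.1
G: 1·6.7 + 4·38 = 158.7
H: 1·5.6 + 4·89 = 361.6
Lowest: F at 99.1.

F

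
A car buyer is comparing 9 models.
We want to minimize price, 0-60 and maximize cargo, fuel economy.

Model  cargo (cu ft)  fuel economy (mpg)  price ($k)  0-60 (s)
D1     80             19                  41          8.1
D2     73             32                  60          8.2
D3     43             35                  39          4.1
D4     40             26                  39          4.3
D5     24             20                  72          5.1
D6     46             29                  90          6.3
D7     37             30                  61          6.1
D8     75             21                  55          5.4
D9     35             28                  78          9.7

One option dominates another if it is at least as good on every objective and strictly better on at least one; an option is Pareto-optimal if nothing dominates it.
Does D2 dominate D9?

D2 vs D9: cargo 73≥35, fuel economy 32≥28, price 60≤78, 0-60 8.2≤9.7 — D2 is at least as good on every objective with at least one strict improvement.

Yes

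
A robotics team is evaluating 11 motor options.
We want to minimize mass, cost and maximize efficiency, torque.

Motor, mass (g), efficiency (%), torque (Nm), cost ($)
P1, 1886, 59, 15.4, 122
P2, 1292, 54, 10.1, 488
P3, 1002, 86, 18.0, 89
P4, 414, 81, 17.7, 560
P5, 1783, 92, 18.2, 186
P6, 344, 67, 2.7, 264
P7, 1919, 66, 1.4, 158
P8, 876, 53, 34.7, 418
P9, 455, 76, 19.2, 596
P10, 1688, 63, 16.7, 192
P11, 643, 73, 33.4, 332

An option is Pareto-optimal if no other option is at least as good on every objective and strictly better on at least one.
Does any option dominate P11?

No

P1: worse on mass (1886 vs 643).
P2: worse on mass (1292 vs 643).
P3: worse on mass (1002 vs 643).
P4: worse on torque (17.7 vs 33.4).
P5: worse on mass (1783 vs 643).
P6: worse on efficiency (67 vs 73).
P7: worse on mass (1919 vs 643).
P8: worse on mass (876 vs 643).
P9: worse on torque (19.2 vs 33.4).
P10: worse on mass (1688 vs 643).
No option is at least as good as P11 on every objective and strictly better on one.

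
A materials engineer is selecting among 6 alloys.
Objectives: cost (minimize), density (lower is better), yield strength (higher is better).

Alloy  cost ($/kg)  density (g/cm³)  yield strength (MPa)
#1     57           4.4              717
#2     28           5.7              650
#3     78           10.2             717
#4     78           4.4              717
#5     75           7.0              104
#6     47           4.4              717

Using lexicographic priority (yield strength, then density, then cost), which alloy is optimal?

#6

First maximize yield strength: best is 717, kept {#1, #3, #4, #6}.
Then minimize density: best is 4.4, kept {#1, #4, #6}.
Then minimize cost: best is 47, kept {#6}.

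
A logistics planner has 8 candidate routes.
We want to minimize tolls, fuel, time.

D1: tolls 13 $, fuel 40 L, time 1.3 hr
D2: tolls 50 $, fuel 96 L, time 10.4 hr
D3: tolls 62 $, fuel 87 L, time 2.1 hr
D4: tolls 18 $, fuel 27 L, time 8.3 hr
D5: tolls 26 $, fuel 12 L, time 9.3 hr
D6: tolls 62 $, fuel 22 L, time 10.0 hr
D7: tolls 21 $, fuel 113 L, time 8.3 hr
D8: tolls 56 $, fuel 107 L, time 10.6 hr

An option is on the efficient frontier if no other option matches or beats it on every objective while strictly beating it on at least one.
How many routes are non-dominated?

D1: not dominated (best tolls).
D2: dominated by D1 (tolls 13≤50, fuel 40≤96, time 1.3≤10.4).
D3: dominated by D1 (tolls 13≤62, fuel 40≤87, time 1.3≤2.1).
D4: not dominated.
D5: not dominated (best fuel).
D6: dominated by D5 (tolls 26≤62, fuel 12≤22, time 9.3≤10.0).
D7: dominated by D1 (tolls 13≤21, fuel 40≤113, time 1.3≤8.3).
D8: dominated by D1 (tolls 13≤56, fuel 40≤107, time 1.3≤10.6).
Pareto-optimal: D1, D4, D5 → 3.

3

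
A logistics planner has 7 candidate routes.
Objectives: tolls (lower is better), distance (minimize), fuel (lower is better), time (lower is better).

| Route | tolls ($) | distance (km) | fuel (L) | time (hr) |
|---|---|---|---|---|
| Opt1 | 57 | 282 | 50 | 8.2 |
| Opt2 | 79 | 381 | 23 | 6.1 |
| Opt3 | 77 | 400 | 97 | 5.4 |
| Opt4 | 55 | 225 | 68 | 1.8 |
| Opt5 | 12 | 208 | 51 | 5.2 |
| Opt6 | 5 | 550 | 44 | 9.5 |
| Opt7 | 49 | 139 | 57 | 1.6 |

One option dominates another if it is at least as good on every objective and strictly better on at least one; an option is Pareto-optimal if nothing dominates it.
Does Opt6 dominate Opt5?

Opt6 vs Opt5: Opt6 is worse on distance (550 vs 208), so it does not dominate Opt5.

No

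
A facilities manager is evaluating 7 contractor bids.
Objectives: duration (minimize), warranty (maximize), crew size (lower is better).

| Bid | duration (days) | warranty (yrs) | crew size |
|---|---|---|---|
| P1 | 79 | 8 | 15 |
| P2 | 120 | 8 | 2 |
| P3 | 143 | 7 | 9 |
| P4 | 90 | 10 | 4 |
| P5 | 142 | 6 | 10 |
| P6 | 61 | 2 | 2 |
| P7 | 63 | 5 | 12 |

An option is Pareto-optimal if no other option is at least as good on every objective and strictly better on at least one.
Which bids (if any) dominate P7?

P1: worse on duration (79 vs 63).
P2: worse on duration (120 vs 63).
P3: worse on duration (143 vs 63).
P4: worse on duration (90 vs 63).
P5: worse on duration (142 vs 63).
P6: worse on warranty (2 vs 5).
No option dominates P7.

none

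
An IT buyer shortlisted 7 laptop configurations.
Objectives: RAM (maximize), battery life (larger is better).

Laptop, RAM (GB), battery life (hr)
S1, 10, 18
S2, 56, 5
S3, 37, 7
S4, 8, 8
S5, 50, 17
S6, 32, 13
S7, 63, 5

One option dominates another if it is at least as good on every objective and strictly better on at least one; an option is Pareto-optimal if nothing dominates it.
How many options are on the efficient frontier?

S1: not dominated (best battery life).
S2: dominated by S7 (RAM 63≥56, battery life 5≥5).
S3: dominated by S5 (RAM 50≥37, battery life 17≥7).
S4: dominated by S1 (RAM 10≥8, battery life 18≥8).
S5: not dominated.
S6: dominated by S5 (RAM 50≥32, battery life 17≥13).
S7: not dominated (best RAM).
Pareto-optimal: S1, S5, S7 → 3.

3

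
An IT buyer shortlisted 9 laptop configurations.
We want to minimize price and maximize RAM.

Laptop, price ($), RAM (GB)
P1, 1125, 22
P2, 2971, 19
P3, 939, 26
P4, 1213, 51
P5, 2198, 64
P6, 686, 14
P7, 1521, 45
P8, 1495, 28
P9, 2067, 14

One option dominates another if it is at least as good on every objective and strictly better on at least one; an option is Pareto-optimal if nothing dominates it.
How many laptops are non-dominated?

P1: dominated by P3 (price 939≤1125, RAM 26≥22).
P2: dominated by P1 (price 1125≤2971, RAM 22≥19).
P3: not dominated.
P4: not dominated.
P5: not dominated (best RAM).
P6: not dominated (best price).
P7: dominated by P4 (price 1213≤1521, RAM 51≥45).
P8: dominated by P4 (price 1213≤1495, RAM 51≥28).
P9: dominated by P1 (price 1125≤2067, RAM 22≥14).
Pareto-optimal: P3, P4, P5, P6 → 4.

4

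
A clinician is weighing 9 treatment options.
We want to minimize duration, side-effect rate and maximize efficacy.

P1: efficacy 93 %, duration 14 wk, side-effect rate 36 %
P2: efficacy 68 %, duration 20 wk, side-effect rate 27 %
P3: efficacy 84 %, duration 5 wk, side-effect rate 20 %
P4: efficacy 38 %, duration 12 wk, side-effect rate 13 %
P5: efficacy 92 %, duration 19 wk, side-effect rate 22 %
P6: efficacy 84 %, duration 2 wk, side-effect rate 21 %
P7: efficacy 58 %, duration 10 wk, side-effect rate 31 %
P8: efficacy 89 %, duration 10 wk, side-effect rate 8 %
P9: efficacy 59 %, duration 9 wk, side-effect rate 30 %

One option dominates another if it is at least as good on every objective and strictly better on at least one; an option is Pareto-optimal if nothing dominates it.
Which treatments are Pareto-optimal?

P1: not dominated (best efficacy).
P2: dominated by P3 (efficacy 84≥68, duration 5≤20, side-effect rate 20≤27).
P3: not dominated.
P4: dominated by P8 (efficacy 89≥38, duration 10≤12, side-effect rate 8≤13).
P5: not dominated.
P6: not dominated (best duration).
P7: dominated by P3 (efficacy 84≥58, duration 5≤10, side-effect rate 20≤31).
P8: not dominated (best side-effect rate).
P9: dominated by P3 (efficacy 84≥59, duration 5≤9, side-effect rate 20≤30).

P1, P3, P5, P6, P8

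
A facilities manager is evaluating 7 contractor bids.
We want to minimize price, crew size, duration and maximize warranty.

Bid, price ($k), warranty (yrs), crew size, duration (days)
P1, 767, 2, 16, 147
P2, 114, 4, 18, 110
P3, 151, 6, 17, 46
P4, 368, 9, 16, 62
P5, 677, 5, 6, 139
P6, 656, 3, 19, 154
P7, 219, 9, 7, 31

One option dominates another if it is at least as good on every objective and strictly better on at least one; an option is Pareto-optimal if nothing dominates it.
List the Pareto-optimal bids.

P2, P3, P5, P7

P1: dominated by P4 (price 368≤767, warranty 9≥2, crew size 16≤16, duration 62≤147).
P2: not dominated (best price).
P3: not dominated.
P4: dominated by P7 (price 219≤368, warranty 9≥9, crew size 7≤16, duration 31≤62).
P5: not dominated (best crew size).
P6: dominated by P2 (price 114≤656, warranty 4≥3, crew size 18≤19, duration 110≤154).
P7: not dominated (best duration).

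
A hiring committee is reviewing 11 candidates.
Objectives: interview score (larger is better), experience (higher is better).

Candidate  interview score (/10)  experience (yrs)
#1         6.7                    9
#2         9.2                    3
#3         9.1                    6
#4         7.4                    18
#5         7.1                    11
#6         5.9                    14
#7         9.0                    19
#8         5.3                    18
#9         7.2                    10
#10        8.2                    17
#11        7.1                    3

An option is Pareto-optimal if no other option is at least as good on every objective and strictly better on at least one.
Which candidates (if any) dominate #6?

#4: interview score 7.4≥5.9, experience 18≥14 — dominates #6.
#7: interview score 9.0≥5.9, experience 19≥14 — dominates #6.
#10: interview score 8.2≥5.9, experience 17≥14 — dominates #6.
Others (#1, #2, #3, #5, #8, #9, #11) are each worse than #6 on at least one objective.

#4, #7, #10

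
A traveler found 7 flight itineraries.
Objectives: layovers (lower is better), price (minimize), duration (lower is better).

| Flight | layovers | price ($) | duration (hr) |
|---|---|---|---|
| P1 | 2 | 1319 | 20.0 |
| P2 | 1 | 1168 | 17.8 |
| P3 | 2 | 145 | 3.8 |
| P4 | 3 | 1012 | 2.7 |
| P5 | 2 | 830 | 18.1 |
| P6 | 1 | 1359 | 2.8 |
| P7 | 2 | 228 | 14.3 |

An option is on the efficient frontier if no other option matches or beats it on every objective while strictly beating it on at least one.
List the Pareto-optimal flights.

P2, P3, P4, P6

P1: dominated by P2 (layovers 1≤2, price 1168≤1319, duration 17.8≤20.0).
P2: not dominated.
P3: not dominated (best price).
P4: not dominated (best duration).
P5: dominated by P3 (layovers 2≤2, price 145≤830, duration 3.8≤18.1).
P6: not dominated.
P7: dominated by P3 (layovers 2≤2, price 145≤228, duration 3.8≤14.3).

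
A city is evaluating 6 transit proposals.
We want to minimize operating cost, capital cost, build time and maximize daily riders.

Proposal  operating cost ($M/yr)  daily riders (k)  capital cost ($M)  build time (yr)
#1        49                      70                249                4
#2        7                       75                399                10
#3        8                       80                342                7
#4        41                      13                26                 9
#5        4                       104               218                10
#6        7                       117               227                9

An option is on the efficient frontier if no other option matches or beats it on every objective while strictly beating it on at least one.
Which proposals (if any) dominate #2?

#5, #6

#5: operating cost 4≤7, daily riders 104≥75, capital cost 218≤399, build time 10≤10 — dominates #2.
#6: operating cost 7≤7, daily riders 117≥75, capital cost 227≤399, build time 9≤10 — dominates #2.
Others (#1, #3, #4) are each worse than #2 on at least one objective.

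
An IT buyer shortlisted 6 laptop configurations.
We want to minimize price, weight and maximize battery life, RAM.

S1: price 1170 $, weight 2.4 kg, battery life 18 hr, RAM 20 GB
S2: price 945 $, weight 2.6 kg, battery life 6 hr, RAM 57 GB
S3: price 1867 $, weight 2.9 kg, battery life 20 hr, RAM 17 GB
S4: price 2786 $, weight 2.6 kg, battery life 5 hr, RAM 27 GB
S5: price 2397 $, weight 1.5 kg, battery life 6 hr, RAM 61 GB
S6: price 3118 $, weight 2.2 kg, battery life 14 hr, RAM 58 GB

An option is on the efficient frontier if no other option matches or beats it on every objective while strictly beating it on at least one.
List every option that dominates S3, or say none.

S1: worse on battery life (18 vs 20).
S2: worse on battery life (6 vs 20).
S4: worse on price (2786 vs 1867).
S5: worse on price (2397 vs 1867).
S6: worse on price (3118 vs 1867).
No option dominates S3.

none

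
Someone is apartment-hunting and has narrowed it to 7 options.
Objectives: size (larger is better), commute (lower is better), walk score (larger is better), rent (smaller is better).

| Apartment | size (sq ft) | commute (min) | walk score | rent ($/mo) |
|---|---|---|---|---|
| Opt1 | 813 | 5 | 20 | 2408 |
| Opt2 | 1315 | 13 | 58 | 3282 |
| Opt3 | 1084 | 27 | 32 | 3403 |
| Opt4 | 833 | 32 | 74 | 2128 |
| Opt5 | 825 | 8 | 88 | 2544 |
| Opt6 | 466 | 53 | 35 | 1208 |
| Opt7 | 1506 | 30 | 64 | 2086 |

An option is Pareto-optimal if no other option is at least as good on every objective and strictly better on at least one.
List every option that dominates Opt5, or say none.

Opt1: worse on size (813 vs 825).
Opt2: worse on commute (13 vs 8).
Opt3: worse on commute (27 vs 8).
Opt4: worse on commute (32 vs 8).
Opt6: worse on size (466 vs 825).
Opt7: worse on commute (30 vs 8).
No option dominates Opt5.

none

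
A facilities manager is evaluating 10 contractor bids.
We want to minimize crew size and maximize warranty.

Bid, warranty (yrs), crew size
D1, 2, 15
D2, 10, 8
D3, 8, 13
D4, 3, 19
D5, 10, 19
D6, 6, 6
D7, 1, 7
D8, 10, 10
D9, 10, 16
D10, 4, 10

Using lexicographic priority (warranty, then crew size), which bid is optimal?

D2

First maximize warranty: best is 10, kept {D2, D5, D8, D9}.
Then minimize crew size: best is 8, kept {D2}.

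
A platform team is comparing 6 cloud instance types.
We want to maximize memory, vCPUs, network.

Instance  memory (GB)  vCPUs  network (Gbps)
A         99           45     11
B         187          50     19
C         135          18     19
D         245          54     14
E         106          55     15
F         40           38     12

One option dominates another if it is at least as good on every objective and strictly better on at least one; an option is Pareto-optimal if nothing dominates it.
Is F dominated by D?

Yes

D vs F: memory 245≥40, vCPUs 54≥38, network 14≥12 — D is at least as good on every objective with at least one strict improvement.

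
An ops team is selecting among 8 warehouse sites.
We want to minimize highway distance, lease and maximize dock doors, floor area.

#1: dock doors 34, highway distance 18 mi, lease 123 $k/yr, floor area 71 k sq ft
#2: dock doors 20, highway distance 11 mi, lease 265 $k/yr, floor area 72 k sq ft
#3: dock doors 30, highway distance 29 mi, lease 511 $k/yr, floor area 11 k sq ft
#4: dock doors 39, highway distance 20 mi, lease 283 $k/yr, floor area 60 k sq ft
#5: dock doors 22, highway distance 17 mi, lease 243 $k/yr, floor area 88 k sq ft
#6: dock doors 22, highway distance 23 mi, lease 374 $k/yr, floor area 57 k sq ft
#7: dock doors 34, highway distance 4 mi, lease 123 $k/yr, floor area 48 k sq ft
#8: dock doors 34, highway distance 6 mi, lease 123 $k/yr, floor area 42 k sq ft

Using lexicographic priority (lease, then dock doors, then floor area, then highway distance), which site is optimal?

#1

First minimize lease: best is 123, kept {#1, #7, #8}.
Then maximize dock doors: best is 34, kept {#1, #7, #8}.
Then maximize floor area: best is 71, kept {#1}.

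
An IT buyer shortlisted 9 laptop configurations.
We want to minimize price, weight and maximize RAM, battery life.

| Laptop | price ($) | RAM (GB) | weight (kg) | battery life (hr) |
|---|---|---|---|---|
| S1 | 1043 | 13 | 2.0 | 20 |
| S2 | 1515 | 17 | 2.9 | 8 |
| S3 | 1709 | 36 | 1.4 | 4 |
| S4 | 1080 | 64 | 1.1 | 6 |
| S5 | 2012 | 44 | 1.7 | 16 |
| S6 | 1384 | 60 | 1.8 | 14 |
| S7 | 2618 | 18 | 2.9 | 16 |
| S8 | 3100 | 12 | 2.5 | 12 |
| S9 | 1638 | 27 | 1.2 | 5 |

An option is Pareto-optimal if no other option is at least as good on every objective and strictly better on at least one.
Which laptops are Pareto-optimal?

S1: not dominated (best price).
S2: dominated by S6 (price 1384≤1515, RAM 60≥17, weight 1.8≤2.9, battery life 14≥8).
S3: dominated by S4 (price 1080≤1709, RAM 64≥36, weight 1.1≤1.4, battery life 6≥4).
S4: not dominated (best RAM).
S5: not dominated.
S6: not dominated.
S7: dominated by S5 (price 2012≤2618, RAM 44≥18, weight 1.7≤2.9, battery life 16≥16).
S8: dominated by S1 (price 1043≤3100, RAM 13≥12, weight 2.0≤2.5, battery life 20≥12).
S9: dominated by S4 (price 1080≤1638, RAM 64≥27, weight 1.1≤1.2, battery life 6≥5).

S1, S4, S5, S6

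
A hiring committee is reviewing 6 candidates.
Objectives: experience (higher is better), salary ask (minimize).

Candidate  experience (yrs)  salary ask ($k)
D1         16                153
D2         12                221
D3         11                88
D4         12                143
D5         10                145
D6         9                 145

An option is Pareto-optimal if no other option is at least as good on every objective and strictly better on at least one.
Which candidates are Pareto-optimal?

D1, D3, D4

D1: not dominated (best experience).
D2: dominated by D1 (experience 16≥12, salary ask 153≤221).
D3: not dominated (best salary ask).
D4: not dominated.
D5: dominated by D3 (experience 11≥10, salary ask 88≤145).
D6: dominated by D3 (experience 11≥9, salary ask 88≤145).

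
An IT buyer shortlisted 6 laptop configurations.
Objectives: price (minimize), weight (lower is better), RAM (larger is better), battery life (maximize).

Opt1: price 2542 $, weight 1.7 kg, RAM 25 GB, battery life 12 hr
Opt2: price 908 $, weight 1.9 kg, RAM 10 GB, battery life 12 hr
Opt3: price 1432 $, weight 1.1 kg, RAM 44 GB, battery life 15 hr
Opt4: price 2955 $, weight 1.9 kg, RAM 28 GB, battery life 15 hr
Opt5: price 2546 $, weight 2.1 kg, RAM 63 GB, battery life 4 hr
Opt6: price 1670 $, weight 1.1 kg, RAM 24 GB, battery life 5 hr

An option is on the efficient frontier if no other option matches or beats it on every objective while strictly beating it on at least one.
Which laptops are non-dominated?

Opt2, Opt3, Opt5

Opt1: dominated by Opt3 (price 1432≤2542, weight 1.1≤1.7, RAM 44≥25, battery life 15≥12).
Opt2: not dominated (best price).
Opt3: not dominated.
Opt4: dominated by Opt3 (price 1432≤2955, weight 1.1≤1.9, RAM 44≥28, battery life 15≥15).
Opt5: not dominated (best RAM).
Opt6: dominated by Opt3 (price 1432≤1670, weight 1.1≤1.1, RAM 44≥24, battery life 15≥5).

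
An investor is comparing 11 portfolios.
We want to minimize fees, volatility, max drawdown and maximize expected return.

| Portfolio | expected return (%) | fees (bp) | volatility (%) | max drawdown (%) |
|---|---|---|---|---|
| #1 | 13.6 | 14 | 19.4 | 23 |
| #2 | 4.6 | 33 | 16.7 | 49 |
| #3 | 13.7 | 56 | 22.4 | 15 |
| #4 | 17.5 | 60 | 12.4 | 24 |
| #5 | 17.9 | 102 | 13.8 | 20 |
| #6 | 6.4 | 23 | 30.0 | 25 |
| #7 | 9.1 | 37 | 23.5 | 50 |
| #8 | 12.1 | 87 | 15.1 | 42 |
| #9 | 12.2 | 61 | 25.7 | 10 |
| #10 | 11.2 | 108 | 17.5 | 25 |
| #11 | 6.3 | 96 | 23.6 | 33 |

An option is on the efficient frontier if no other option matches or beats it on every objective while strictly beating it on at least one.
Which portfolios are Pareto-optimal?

#1, #2, #3, #4, #5, #9

#1: not dominated (best fees).
#2: not dominated.
#3: not dominated.
#4: not dominated (best volatility).
#5: not dominated (best expected return).
#6: dominated by #1 (expected return 13.6≥6.4, fees 14≤23, volatility 19.4≤30.0, max drawdown 23≤25).
#7: dominated by #1 (expected return 13.6≥9.1, fees 14≤37, volatility 19.4≤23.5, max drawdown 23≤50).
#8: dominated by #4 (expected return 17.5≥12.1, fees 60≤87, volatility 12.4≤15.1, max drawdown 24≤42).
#9: not dominated (best max drawdown).
#10: dominated by #4 (expected return 17.5≥11.2, fees 60≤108, volatility 12.4≤17.5, max drawdown 24≤25).
#11: dominated by #1 (expected return 13.6≥6.3, fees 14≤96, volatility 19.4≤23.6, max drawdown 23≤33).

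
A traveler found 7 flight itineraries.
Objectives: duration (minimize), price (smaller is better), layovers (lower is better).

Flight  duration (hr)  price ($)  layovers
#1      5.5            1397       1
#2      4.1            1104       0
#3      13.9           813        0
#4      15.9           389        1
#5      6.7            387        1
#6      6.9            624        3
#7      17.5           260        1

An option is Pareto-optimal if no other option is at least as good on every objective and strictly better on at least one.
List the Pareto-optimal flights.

#1: dominated by #2 (duration 4.1≤5.5, price 1104≤1397, layovers 0≤1).
#2: not dominated (best duration).
#3: not dominated.
#4: dominated by #5 (duration 6.7≤15.9, price 387≤389, layovers 1≤1).
#5: not dominated.
#6: dominated by #5 (duration 6.7≤6.9, price 387≤624, layovers 1≤3).
#7: not dominated (best price).

#2, #3, #5, #7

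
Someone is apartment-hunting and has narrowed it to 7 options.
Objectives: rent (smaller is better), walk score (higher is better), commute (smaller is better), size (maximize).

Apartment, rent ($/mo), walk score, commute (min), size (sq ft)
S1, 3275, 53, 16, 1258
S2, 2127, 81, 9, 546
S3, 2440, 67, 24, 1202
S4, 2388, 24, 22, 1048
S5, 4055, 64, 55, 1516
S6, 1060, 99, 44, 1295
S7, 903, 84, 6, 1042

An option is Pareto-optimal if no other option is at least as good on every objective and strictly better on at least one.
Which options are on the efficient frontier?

S1: not dominated.
S2: dominated by S7 (rent 903≤2127, walk score 84≥81, commute 6≤9, size 1042≥546).
S3: not dominated.
S4: not dominated.
S5: not dominated (best size).
S6: not dominated (best walk score).
S7: not dominated (best rent).

S1, S3, S4, S5, S6, S7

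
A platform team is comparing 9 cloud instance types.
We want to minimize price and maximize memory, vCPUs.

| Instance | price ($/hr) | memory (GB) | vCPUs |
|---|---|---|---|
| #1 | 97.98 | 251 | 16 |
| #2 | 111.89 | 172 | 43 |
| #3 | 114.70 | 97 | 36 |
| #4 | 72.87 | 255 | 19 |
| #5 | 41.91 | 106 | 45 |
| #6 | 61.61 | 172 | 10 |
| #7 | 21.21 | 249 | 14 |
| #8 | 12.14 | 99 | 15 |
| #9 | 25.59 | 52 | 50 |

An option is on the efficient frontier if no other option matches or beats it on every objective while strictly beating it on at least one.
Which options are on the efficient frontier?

#2, #4, #5, #7, #8, #9

#1: dominated by #4 (price 72.87≤97.98, memory 255≥251, vCPUs 19≥16).
#2: not dominated.
#3: dominated by #2 (price 111.89≤114.70, memory 172≥97, vCPUs 43≥36).
#4: not dominated (best memory).
#5: not dominated.
#6: dominated by #7 (price 21.21≤61.61, memory 249≥172, vCPUs 14≥10).
#7: not dominated.
#8: not dominated (best price).
#9: not dominated (best vCPUs).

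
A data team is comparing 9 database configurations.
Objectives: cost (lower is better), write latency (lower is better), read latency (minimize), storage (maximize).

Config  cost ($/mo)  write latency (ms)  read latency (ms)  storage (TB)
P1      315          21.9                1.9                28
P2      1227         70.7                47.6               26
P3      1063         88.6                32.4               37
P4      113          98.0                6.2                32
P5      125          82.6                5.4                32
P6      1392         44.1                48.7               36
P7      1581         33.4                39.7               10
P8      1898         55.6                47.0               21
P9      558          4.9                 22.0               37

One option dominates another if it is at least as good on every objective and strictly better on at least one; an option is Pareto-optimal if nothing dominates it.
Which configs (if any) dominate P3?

P9: cost 558≤1063, write latency 4.9≤88.6, read latency 22.0≤32.4, storage 37≥37 — dominates P3.
Others (P1, P2, P4, P5, P6, P7, P8) are each worse than P3 on at least one objective.

P9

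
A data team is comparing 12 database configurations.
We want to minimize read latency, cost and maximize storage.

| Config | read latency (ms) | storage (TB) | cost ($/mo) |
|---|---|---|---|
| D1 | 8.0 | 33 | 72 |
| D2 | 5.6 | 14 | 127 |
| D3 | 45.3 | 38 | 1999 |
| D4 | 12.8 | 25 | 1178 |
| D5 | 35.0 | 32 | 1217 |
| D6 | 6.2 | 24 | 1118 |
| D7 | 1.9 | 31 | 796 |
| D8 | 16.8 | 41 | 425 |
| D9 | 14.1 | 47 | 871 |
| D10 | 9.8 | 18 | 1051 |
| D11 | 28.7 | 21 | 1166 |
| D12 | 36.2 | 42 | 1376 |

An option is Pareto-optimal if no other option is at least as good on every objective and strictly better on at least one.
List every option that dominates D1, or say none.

none

D2: worse on storage (14 vs 33).
D3: worse on read latency (45.3 vs 8.0).
D4: worse on read latency (12.8 vs 8.0).
D5: worse on read latency (35.0 vs 8.0).
D6: worse on storage (24 vs 33).
D7: worse on storage (31 vs 33).
D8: worse on read latency (16.8 vs 8.0).
D9: worse on read latency (14.1 vs 8.0).
D10: worse on read latency (9.8 vs 8.0).
D11: worse on read latency (28.7 vs 8.0).
D12: worse on read latency (36.2 vs 8.0).
No option dominates D1.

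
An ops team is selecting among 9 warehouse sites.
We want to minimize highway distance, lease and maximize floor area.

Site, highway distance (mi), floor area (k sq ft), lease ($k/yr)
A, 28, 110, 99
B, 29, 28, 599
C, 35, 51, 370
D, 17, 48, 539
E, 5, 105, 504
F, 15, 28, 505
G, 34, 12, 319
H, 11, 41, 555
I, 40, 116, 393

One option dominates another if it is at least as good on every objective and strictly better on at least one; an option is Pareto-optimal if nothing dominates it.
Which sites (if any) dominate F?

E

E: highway distance 5≤15, floor area 105≥28, lease 504≤505 — dominates F.
Others (A, B, C, D, G, H, I) are each worse than F on at least one objective.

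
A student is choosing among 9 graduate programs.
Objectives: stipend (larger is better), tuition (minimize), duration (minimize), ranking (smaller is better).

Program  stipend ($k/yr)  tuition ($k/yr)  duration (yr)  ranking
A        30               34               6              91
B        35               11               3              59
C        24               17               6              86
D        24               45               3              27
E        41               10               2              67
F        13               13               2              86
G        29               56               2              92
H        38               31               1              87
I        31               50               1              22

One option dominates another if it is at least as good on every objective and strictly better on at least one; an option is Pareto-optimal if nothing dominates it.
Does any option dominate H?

No

A: worse on stipend (30 vs 38).
B: worse on stipend (35 vs 38).
C: worse on stipend (24 vs 38).
D: worse on stipend (24 vs 38).
E: worse on duration (2 vs 1).
F: worse on stipend (13 vs 38).
G: worse on stipend (29 vs 38).
I: worse on stipend (31 vs 38).
No option is at least as good as H on every objective and strictly better on one.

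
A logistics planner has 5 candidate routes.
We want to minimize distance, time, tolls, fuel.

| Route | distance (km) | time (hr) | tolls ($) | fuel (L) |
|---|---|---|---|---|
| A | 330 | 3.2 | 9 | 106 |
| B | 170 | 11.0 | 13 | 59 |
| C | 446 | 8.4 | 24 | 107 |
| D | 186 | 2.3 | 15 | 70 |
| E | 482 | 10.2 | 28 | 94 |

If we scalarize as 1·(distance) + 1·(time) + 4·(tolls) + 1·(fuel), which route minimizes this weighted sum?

A: 1·330 + 1·3.2 + 4·9 + 1·106 = 475.2
B: 1·170 + 1·11.0 + 4·13 + 1·59 = 292.0
C: 1·446 + 1·8.4 + 4·24 + 1·107 = 657.4
D: 1·186 + 1·2.3 + 4·15 + 1·70 = 318.3
E: 1·482 + 1·10.2 + 4·28 + 1·94 = 698.2
Lowest: B at 292.0.

B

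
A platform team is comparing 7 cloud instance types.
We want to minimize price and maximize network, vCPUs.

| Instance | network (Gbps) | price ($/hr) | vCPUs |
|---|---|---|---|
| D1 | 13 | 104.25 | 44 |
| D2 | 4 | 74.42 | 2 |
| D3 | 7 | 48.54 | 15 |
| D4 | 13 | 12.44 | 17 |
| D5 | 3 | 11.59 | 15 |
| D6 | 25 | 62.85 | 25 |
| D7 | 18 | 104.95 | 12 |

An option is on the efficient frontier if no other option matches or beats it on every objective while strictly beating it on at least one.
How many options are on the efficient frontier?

4

D1: not dominated (best vCPUs).
D2: dominated by D3 (network 7≥4, price 48.54≤74.42, vCPUs 15≥2).
D3: dominated by D4 (network 13≥7, price 12.44≤48.54, vCPUs 17≥15).
D4: not dominated.
D5: not dominated (best price).
D6: not dominated (best network).
D7: dominated by D6 (network 25≥18, price 62.85≤104.95, vCPUs 25≥12).
Pareto-optimal: D1, D4, D5, D6 → 4.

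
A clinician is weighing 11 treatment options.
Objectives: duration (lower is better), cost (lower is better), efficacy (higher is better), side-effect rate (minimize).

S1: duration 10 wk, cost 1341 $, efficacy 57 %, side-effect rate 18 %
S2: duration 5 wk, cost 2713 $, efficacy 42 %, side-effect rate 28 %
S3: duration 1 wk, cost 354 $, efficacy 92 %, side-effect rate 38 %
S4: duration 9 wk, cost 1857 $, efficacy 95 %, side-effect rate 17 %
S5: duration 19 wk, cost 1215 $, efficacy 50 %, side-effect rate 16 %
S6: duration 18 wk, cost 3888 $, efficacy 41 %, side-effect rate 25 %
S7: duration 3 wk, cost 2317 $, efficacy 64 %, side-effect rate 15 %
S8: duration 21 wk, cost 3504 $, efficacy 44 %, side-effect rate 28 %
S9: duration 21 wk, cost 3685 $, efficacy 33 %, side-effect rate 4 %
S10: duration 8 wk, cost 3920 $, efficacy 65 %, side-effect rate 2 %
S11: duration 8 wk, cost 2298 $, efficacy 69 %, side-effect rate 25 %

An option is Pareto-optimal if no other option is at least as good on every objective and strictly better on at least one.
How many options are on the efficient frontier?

8

S1: not dominated.
S2: dominated by S7 (duration 3≤5, cost 2317≤2713, efficacy 64≥42, side-effect rate 15≤28).
S3: not dominated (best duration).
S4: not dominated (best efficacy).
S5: not dominated.
S6: dominated by S1 (duration 10≤18, cost 1341≤3888, efficacy 57≥41, side-effect rate 18≤25).
S7: not dominated.
S8: dominated by S1 (duration 10≤21, cost 1341≤3504, efficacy 57≥44, side-effect rate 18≤28).
S9: not dominated.
S10: not dominated (best side-effect rate).
S11: not dominated.
Pareto-optimal: S1, S3, S4, S5, S7, S9, S10, S11 → 8.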